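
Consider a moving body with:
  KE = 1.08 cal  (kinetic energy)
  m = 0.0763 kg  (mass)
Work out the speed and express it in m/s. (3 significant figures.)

Solving KE = ½mv² for v: v = √(2·KE/m).
KE = 1.08 cal = 4.519 J; m = 0.0763 kg.
v = 10.88 m/s

10.9 m/s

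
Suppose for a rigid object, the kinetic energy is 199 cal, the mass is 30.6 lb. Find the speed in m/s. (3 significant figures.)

11.0 m/s

Solving KE = ½mv² for v: v = √(2·KE/m).
KE = 199 cal = 832.6 J; m = 30.6 lb = 13.88 kg.
v = 10.95 m/s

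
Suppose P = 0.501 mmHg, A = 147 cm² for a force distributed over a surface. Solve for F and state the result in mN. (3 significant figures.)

Rearranging P = F/A for F: F = P·A.
P = 0.501 mmHg = 66.79 Pa; A = 147 cm² = 0.01470 m².
F = 0.9819 N
0.9819 N × (1 mN / 0.001000 N) = 981.9 mN

982 mN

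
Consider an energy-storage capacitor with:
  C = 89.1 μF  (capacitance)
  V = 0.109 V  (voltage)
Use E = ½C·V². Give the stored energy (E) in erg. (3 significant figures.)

5.29 erg

Directly: E = ½CV².
C = 89.1 μF = 8.910×10^-5 F; V = 0.109 V.
E = 5.293×10^-7 J
5.293×10^-7 J × (1 erg / 1.000×10^-7 J) = 5.293 erg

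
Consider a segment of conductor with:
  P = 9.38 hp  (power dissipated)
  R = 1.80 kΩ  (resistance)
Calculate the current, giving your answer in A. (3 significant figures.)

1.97 A

Solving P = I²R for I: I = √(P/R).
P = 9.38 hp = 6995 W; R = 1.80 kΩ = 1800 Ω.
I = 1.971 A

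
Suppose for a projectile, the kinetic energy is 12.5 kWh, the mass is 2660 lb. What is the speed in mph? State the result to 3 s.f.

611 mph

Solving KE = ½mv² for v: v = √(2·KE/m).
KE = 12.5 kWh = 4.500×10^7 J; m = 2660 lb = 1207 kg.
v = 273.1 m/s
273.1 m/s × (1 mph / 0.4470 m/s) = 610.9 mph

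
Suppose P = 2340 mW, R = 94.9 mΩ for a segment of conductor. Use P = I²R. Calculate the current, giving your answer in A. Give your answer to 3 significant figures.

Rearranging P = I²R for I: I = √(P/R).
P = 2340 mW = 2.340 W; R = 94.9 mΩ = 0.09490 Ω.
I = 4.966 A

4.97 A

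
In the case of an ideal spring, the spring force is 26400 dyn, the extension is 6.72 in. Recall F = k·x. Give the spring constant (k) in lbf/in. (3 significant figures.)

0.00883 lbf/in

Rearranging F = k·x for k: k = F/x.
F = 26400 dyn = 0.2640 N; x = 6.72 in = 0.1707 m.
k = 1.547 N/m
1.547 N/m × (1 lbf/in / 175.1 N/m) = 0.008832 lbf/in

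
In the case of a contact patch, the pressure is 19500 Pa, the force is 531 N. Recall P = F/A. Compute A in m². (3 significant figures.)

Rearranging: A = F/P.
P = 19500 Pa; F = 531 N.
A = 0.02723 m²

0.0272 m²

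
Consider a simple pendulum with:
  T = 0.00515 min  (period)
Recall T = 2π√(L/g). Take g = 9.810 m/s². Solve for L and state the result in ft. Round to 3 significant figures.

Solving T = 2π√(L/g) for L: L = g·(T/2π)².
T = 0.00515 min = 0.3090 s; g = 9.810 m/s².
L = 0.02373 m
0.02373 m × (1 ft / 0.3048 m) = 0.07784 ft

0.0778 ft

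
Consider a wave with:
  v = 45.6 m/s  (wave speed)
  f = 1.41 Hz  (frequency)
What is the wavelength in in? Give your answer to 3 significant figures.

Rearranging: λ = v/f.
v = 45.6 m/s; f = 1.41 Hz.
λ = 32.34 m
32.34 m × (1 in / 0.02540 m) = 1273 in

1270 in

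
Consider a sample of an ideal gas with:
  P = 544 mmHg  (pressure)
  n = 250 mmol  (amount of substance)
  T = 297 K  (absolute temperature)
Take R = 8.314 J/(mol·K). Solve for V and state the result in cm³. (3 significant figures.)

8510 cm³

From the ideal-gas law: V = nRT/P.
P = 544 mmHg = 72527 Pa; n = 250 mmol = 0.2500 mol; T = 297 K; R = 8.314 J/(mol·K).
V = 0.008511 m³
0.008511 m³ × (1 cm³ / 1.000×10^-6 m³) = 8511 cm³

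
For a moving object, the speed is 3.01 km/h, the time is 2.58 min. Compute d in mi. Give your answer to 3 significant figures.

0.0804 mi

Solving v = d/t for d: d = v·t.
v = 3.01 km/h = 0.8361 m/s; t = 2.58 min = 154.8 s.
d = 129.4 m
129.4 m × (1 mi / 1609 m) = 0.08042 mi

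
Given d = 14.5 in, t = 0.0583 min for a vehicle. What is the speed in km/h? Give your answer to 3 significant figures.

0.379 km/h

v is given directly by: v = d/t.
d = 14.5 in = 0.3683 m; t = 0.0583 min = 3.498 s.
v = 0.1053 m/s
0.1053 m/s × (1 km/h / 0.2778 m/s) = 0.3790 km/h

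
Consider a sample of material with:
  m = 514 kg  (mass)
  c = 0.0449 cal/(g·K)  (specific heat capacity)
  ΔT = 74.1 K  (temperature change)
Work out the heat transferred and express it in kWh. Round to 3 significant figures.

Directly: Q = mcΔT.
m = 514 kg; c = 0.0449 cal/(g·K) = 187.9 J/(kg·K); ΔT = 74.1 K.
Q = 7.155×10^6 J
7.155×10^6 J × (1 kWh / 3.600×10^6 J) = 1.988 kWh

1.99 kWh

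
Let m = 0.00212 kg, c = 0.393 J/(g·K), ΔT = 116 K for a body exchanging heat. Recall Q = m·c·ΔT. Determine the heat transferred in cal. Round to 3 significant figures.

23.1 cal

Directly: Q = mcΔT.
m = 0.00212 kg; c = 0.393 J/(g·K) = 393.0 J/(kg·K); ΔT = 116 K.
Q = 96.65 J
96.65 J × (1 cal / 4.184 J) = 23.10 cal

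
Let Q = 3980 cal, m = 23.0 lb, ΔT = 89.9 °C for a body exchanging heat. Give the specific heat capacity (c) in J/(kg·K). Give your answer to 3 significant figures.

17.8 J/(kg·K)

Solving Q = m·c·ΔT for c: c = Q/(m·ΔT).
Q = 3980 cal = 16652 J; m = 23.0 lb = 10.43 kg; ΔT = 89.9 °C = 89.90 K.
c = 17.76 J/(kg·K)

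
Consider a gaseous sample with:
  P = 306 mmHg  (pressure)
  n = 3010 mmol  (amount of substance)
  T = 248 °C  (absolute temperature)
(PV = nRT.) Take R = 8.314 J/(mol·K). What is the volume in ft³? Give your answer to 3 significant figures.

11.3 ft³

From the ideal-gas law: V = nRT/P.
P = 306 mmHg = 40797 Pa; n = 3010 mmol = 3.010 mol; T = 248 °C = 521.1 K; R = 8.314 J/(mol·K).
V = 0.3197 m³
0.3197 m³ × (1 ft³ / 0.02832 m³) = 11.29 ft³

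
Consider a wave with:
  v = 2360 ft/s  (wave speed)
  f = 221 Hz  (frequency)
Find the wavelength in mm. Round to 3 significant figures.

3250 mm

Solving v = f·λ for λ: λ = v/f.
v = 2360 ft/s = 719.3 m/s; f = 221 Hz.
λ = 3.255 m
3.255 m × (1 mm / 0.001000 m) = 3255 mm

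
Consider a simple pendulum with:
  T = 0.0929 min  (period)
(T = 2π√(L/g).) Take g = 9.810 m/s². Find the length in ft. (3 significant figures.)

Rearranging T = 2π√(L/g) for L: L = g·(T/2π)².
T = 0.0929 min = 5.574 s; g = 9.810 m/s².
L = 7.720 m
7.720 m × (1 ft / 0.3048 m) = 25.33 ft

25.3 ft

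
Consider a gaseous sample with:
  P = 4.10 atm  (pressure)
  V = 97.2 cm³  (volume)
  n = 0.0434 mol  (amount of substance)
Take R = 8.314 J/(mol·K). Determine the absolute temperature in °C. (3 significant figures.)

Rearranging: T = PV/(nR).
P = 4.10 atm = 4.154×10^5 Pa; V = 97.2 cm³ = 9.720×10^-5 m³; n = 0.0434 mol; R = 8.314 J/(mol·K).
T = 111.9 K
111.9 K − 273.15 = -161.2 °C

-161 °C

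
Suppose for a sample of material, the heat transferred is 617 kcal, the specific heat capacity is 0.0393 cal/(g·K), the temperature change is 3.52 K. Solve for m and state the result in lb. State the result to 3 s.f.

Rearranging Q = m·c·ΔT for m: m = Q/(c·ΔT).
Q = 617 kcal = 2.582×10^6 J; c = 0.0393 cal/(g·K) = 164.4 J/(kg·K); ΔT = 3.52 K.
m = 4460 kg
4460 kg × (1 lb / 0.4536 kg) = 9833 lb

9830 lb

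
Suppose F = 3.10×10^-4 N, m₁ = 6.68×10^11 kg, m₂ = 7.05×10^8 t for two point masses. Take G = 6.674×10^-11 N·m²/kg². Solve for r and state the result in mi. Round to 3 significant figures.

From Newton's law of gravitation: r = √(G·m₁m₂/F).
F = 3.10×10^-4 N; m₁ = 6.68×10^11 kg; m₂ = 7.05×10^8 t = 7.050×10^11 kg; G = 6.674×10^-11 N·m²/kg².
r = 3.184×10^8 m
3.184×10^8 m × (1 mi / 1609 m) = 1.979×10^5 mi

1.98×10^5 mi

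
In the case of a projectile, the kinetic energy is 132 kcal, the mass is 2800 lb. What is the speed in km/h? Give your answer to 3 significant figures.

106 km/h

Solving KE = ½mv² for v: v = √(2·KE/m).
KE = 132 kcal = 5.523×10^5 J; m = 2800 lb = 1270 kg.
v = 29.49 m/s
29.49 m/s × (1 km/h / 0.2778 m/s) = 106.2 km/h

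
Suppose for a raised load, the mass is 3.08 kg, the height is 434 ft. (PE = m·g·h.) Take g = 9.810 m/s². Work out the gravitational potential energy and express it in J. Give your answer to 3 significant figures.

4000 J

PE is given directly by: PE = mgh.
m = 3.08 kg; h = 434 ft = 132.3 m; g = 9.810 m/s².
PE = 3997 J  (the unit combination reduces to kg·m²/s² = J)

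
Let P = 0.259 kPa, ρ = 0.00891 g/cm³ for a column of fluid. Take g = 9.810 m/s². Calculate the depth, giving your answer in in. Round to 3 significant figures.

117 in

Rearranging: h = P/(ρ·g).
P = 0.259 kPa = 259.0 Pa; ρ = 0.00891 g/cm³ = 8.910 kg/m³; g = 9.810 m/s².
h = 2.963 m
2.963 m × (1 in / 0.02540 m) = 116.7 in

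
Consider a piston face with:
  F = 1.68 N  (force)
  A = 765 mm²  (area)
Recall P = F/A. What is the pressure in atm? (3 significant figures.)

P is given directly by: P = F/A.
F = 1.68 N; A = 765 mm² = 7.650×10^-4 m².
P = 2196 Pa
2196 Pa × (1 atm / 1.013×10^5 Pa) = 0.02167 atm

0.0217 atm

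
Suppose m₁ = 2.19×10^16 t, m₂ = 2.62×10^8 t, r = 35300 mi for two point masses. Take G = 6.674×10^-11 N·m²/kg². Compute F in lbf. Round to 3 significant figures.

From Newton's law of gravitation: F = Gm₁m₂/r².
m₁ = 2.19×10^16 t = 2.190×10^19 kg; m₂ = 2.62×10^8 t = 2.620×10^11 kg; r = 35300 mi = 5.681×10^7 m; G = 6.674×10^-11 N·m²/kg².
F = 1.187×10^5 N
1.187×10^5 N × (1 lbf / 4.448 N) = 26675 lbf

26700 lbf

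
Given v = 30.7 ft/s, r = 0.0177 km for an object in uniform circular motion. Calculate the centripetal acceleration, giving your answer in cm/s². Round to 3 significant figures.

Directly: a = v²/r.
v = 30.7 ft/s = 9.357 m/s; r = 0.0177 km = 17.70 m.
a = 4.947 m/s²
4.947 m/s² × (1 cm/s² / 0.01000 m/s²) = 494.7 cm/s²

495 cm/s²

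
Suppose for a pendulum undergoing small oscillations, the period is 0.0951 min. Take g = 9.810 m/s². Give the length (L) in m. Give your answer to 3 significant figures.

Rearranging: L = g·(T/2π)².
T = 0.0951 min = 5.706 s; g = 9.810 m/s².
L = 8.090 m

8.09 m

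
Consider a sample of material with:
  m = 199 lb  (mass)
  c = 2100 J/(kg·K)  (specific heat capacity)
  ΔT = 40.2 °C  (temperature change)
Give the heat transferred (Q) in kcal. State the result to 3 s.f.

1820 kcal

Directly: Q = mcΔT.
m = 199 lb = 90.26 kg; c = 2100 J/(kg·K); ΔT = 40.2 °C = 40.20 K.
Q = 7.620×10^6 J  (the unit combination reduces to kg·m²/s² = J)
7.620×10^6 J × (1 kcal / 4184 J) = 1821 kcal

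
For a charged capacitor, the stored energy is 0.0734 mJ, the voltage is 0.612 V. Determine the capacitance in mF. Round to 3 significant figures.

Rearranging E = ½C·V² for C: C = 2E/V².
E = 0.0734 mJ = 7.340×10^-5 J; V = 0.612 V.
C = 3.919×10^-4 F
3.919×10^-4 F × (1 mF / 0.001000 F) = 0.3919 mF

0.392 mF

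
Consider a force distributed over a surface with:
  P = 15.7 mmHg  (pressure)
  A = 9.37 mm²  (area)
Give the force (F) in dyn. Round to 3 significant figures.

Solving P = F/A for F: F = P·A.
P = 15.7 mmHg = 2093 Pa; A = 9.37 mm² = 9.370×10^-6 m².
F = 0.01961 N  (the unit combination reduces to kg·m/s² = N)
0.01961 N × (1 dyn / 1.000×10^-5 N) = 1961 dyn

1960 dyn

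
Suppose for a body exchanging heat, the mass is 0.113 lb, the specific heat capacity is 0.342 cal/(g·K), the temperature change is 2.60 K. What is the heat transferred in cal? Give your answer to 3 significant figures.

45.6 cal

Directly: Q = mcΔT.
m = 0.113 lb = 0.05126 kg; c = 0.342 cal/(g·K) = 1431 J/(kg·K); ΔT = 2.60 K.
Q = 190.7 J
190.7 J × (1 cal / 4.184 J) = 45.58 cal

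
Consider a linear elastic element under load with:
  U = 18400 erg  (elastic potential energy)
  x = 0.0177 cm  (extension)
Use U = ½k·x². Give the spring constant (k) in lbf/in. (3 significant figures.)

671 lbf/in

Rearranging: k = 2U/x².
U = 18400 erg = 0.001840 J; x = 0.0177 cm = 1.770×10^-4 m.
k = 1.175×10^5 N/m
1.175×10^5 N/m × (1 lbf/in / 175.1 N/m) = 670.7 lbf/in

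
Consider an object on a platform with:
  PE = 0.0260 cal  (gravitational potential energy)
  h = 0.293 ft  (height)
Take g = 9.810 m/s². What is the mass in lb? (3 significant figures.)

0.274 lb

Solving PE = m·g·h for m: m = PE/(g·h).
PE = 0.0260 cal = 0.1088 J; h = 0.293 ft = 0.08931 m; g = 9.810 m/s².
m = 0.1242 kg
0.1242 kg × (1 lb / 0.4536 kg) = 0.2737 lb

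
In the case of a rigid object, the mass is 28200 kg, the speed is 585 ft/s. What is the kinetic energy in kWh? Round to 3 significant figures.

Directly: KE = ½mv².
m = 28200 kg; v = 585 ft/s = 178.3 m/s.
KE = 4.483×10^8 J
4.483×10^8 J × (1 kWh / 3.600×10^6 J) = 124.5 kWh

125 kWh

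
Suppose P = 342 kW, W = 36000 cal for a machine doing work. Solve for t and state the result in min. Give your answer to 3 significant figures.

Rearranging P = W/t for t: t = W/P.
P = 342 kW = 3.420×10^5 W; W = 36000 cal = 1.506×10^5 J.
t = 0.4404 s
0.4404 s × (1 min / 60.00 s) = 0.007340 min

0.00734 min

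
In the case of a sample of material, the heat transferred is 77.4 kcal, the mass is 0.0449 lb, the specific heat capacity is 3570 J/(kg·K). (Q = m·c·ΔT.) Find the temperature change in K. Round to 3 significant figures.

4450 K

Rearranging: ΔT = Q/(m·c).
Q = 77.4 kcal = 3.238×10^5 J; m = 0.0449 lb = 0.02037 kg; c = 3570 J/(kg·K).
ΔT = 4454 K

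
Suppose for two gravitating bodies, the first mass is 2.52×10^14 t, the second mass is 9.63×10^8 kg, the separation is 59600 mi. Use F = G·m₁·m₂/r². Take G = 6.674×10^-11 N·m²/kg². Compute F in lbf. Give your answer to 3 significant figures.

From Newton's law of gravitation: F = Gm₁m₂/r².
m₁ = 2.52×10^14 t = 2.520×10^17 kg; m₂ = 9.63×10^8 kg; r = 59600 mi = 9.592×10^7 m; G = 6.674×10^-11 N·m²/kg².
F = 1.760 N
1.760 N × (1 lbf / 4.448 N) = 0.3958 lbf

0.396 lbf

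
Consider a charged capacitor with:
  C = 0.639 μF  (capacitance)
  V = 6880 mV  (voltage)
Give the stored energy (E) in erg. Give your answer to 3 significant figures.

151 erg

Directly: E = ½CV².
C = 0.639 μF = 6.390×10^-7 F; V = 6880 mV = 6.880 V.
E = 1.512×10^-5 J
1.512×10^-5 J × (1 erg / 1.000×10^-7 J) = 151.2 erg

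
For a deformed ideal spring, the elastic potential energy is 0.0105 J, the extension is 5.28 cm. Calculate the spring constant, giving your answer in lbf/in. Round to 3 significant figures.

0.0430 lbf/in

Rearranging: k = 2U/x².
U = 0.0105 J; x = 5.28 cm = 0.05280 m.
k = 7.533 N/m
7.533 N/m × (1 lbf/in / 175.1 N/m) = 0.04301 lbf/in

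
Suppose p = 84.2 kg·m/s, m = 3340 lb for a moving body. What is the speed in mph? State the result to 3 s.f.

0.124 mph

Rearranging p = m·v for v: v = p/m.
p = 84.2 kg·m/s; m = 3340 lb = 1515 kg.
v = 0.05558 m/s
0.05558 m/s × (1 mph / 0.4470 m/s) = 0.1243 mph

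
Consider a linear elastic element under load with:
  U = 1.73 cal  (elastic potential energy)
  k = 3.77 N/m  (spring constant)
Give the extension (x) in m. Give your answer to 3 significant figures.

1.96 m

Rearranging: x = √(2U/k).
U = 1.73 cal = 7.238 J; k = 3.77 N/m.
x = 1.960 m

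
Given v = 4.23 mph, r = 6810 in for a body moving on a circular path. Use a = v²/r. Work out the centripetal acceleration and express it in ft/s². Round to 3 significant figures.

0.0678 ft/s²

Directly: a = v²/r.
v = 4.23 mph = 1.891 m/s; r = 6810 in = 173.0 m.
a = 0.02067 m/s²
0.02067 m/s² × (1 ft/s² / 0.3048 m/s²) = 0.06782 ft/s²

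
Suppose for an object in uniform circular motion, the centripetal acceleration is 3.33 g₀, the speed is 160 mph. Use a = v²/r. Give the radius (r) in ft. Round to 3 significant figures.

514 ft

Solving a = v²/r for r: r = v²/a.
a = 3.33 g₀ = 32.66 m/s²; v = 160 mph = 71.53 m/s.
r = 156.7 m
156.7 m × (1 ft / 0.3048 m) = 514.0 ft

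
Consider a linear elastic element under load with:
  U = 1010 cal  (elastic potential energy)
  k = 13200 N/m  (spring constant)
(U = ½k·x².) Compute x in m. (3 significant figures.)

0.800 m

Rearranging: x = √(2U/k).
U = 1010 cal = 4226 J; k = 13200 N/m.
x = 0.8002 m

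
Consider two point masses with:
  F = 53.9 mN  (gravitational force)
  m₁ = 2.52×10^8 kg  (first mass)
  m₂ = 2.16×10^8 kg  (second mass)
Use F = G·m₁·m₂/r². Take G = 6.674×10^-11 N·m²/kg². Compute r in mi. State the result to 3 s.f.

5.10 mi

From Newton's law of gravitation: r = √(G·m₁m₂/F).
F = 53.9 mN = 0.05390 N; m₁ = 2.52×10^8 kg; m₂ = 2.16×10^8 kg; G = 6.674×10^-11 N·m²/kg².
r = 8210 m
8210 m × (1 mi / 1609 m) = 5.101 mi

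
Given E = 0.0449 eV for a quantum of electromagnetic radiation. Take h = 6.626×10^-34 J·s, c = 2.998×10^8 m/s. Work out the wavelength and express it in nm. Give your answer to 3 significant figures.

27600 nm

Solving E = h·c/λ for λ: λ = hc/E.
E = 0.0449 eV = 7.194×10^-21 J; h = 6.626×10^-34 J·s; c = 2.998×10^8 m/s.
λ = 2.761×10^-5 m
2.761×10^-5 m × (1 nm / 1.000×10^-9 m) = 27614 nm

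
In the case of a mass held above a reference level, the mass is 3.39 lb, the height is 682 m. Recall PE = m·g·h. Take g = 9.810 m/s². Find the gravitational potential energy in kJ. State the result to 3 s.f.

10.3 kJ

PE is given directly by: PE = mgh.
m = 3.39 lb = 1.538 kg; h = 682 m; g = 9.810 m/s².
PE = 10288 J
10288 J × (1 kJ / 1000 J) = 10.29 kJ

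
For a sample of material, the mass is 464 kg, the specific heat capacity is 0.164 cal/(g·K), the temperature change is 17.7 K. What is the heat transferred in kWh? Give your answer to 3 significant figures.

1.57 kWh

Directly: Q = mcΔT.
m = 464 kg; c = 0.164 cal/(g·K) = 686.2 J/(kg·K); ΔT = 17.7 K.
Q = 5.635×10^6 J
5.635×10^6 J × (1 kWh / 3.600×10^6 J) = 1.565 kWh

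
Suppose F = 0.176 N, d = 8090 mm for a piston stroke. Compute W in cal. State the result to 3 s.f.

0.340 cal

W is given directly by: W = F·d.
F = 0.176 N; d = 8090 mm = 8.090 m.
W = 1.424 J
1.424 J × (1 cal / 4.184 J) = 0.3403 cal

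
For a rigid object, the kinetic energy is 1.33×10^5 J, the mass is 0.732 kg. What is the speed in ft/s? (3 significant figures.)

1980 ft/s

Solving KE = ½mv² for v: v = √(2·KE/m).
KE = 1.33×10^5 J; m = 0.732 kg.
v = 602.8 m/s
602.8 m/s × (1 ft/s / 0.3048 m/s) = 1978 ft/s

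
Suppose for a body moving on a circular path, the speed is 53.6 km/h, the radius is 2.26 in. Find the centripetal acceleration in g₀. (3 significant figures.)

394 g₀

a is given directly by: a = v²/r.
v = 53.6 km/h = 14.89 m/s; r = 2.26 in = 0.05740 m.
a = 3862 m/s²
3862 m/s² × (1 g₀ / 9.807 m/s²) = 393.8 g₀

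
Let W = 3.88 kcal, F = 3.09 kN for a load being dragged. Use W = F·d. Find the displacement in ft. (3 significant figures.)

Rearranging W = F·d for d: d = W/F.
W = 3.88 kcal = 16234 J; F = 3.09 kN = 3090 N.
d = 5.254 m
5.254 m × (1 ft / 0.3048 m) = 17.24 ft

17.2 ft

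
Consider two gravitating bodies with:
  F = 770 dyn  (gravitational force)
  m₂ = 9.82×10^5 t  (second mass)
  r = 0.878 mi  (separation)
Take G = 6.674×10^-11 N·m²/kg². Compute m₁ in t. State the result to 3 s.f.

Rearranging: m₁ = F·r²/(G·m₂).
F = 770 dyn = 0.007700 N; m₂ = 9.82×10^5 t = 9.820×10^8 kg; r = 0.878 mi = 1413 m; G = 6.674×10^-11 N·m²/kg².
m₁ = 2.346×10^5 kg
2.346×10^5 kg × (1 t / 1000 kg) = 234.6 t

235 t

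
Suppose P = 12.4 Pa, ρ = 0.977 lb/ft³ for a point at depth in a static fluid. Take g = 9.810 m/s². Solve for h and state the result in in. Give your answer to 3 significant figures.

Solving P = ρ·g·h for h: h = P/(ρ·g).
P = 12.4 Pa; ρ = 0.977 lb/ft³ = 15.65 kg/m³; g = 9.810 m/s².
h = 0.08077 m
0.08077 m × (1 in / 0.02540 m) = 3.180 in

3.18 in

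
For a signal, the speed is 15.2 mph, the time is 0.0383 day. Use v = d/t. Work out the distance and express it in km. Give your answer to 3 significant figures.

Rearranging: d = v·t.
v = 15.2 mph = 6.795 m/s; t = 0.0383 day = 3309 s.
d = 22485 m
22485 m × (1 km / 1000 m) = 22.49 km

22.5 km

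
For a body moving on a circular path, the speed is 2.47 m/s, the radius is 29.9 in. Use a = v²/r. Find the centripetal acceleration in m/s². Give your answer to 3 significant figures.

8.03 m/s²

Directly: a = v²/r.
v = 2.47 m/s; r = 29.9 in = 0.7595 m.
a = 8.033 m/s²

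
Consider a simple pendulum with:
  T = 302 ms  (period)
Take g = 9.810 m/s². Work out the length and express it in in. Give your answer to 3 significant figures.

Rearranging T = 2π√(L/g) for L: L = g·(T/2π)².
T = 302 ms = 0.3020 s; g = 9.810 m/s².
L = 0.02266 m
0.02266 m × (1 in / 0.02540 m) = 0.8923 in

0.892 in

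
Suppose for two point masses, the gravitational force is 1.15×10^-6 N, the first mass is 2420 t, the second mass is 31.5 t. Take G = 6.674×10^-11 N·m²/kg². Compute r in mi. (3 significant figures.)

Rearranging: r = √(G·m₁m₂/F).
F = 1.15×10^-6 N; m₁ = 2420 t = 2.420×10^6 kg; m₂ = 31.5 t = 31500 kg; G = 6.674×10^-11 N·m²/kg².
r = 2103 m
2103 m × (1 mi / 1609 m) = 1.307 mi

1.31 mi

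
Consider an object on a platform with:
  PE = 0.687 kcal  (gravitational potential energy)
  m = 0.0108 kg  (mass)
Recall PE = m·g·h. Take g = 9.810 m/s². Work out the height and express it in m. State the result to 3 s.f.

27100 m

Rearranging: h = PE/(m·g).
PE = 0.687 kcal = 2874 J; m = 0.0108 kg; g = 9.810 m/s².
h = 27130 m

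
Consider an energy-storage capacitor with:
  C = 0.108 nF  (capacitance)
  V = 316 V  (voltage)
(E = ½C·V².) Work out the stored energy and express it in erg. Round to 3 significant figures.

53.9 erg

Directly: E = ½CV².
C = 0.108 nF = 1.080×10^-10 F; V = 316 V.
E = 5.392×10^-6 J
5.392×10^-6 J × (1 erg / 1.000×10^-7 J) = 53.92 erg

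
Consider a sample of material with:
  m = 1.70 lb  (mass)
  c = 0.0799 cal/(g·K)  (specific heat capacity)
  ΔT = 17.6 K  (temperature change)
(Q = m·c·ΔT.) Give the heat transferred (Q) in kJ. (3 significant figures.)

Q is given directly by: Q = mcΔT.
m = 1.70 lb = 0.7711 kg; c = 0.0799 cal/(g·K) = 334.3 J/(kg·K); ΔT = 17.6 K.
Q = 4537 J  (the unit combination reduces to kg·m²/s² = J)
4537 J × (1 kJ / 1000 J) = 4.537 kJ

4.54 kJ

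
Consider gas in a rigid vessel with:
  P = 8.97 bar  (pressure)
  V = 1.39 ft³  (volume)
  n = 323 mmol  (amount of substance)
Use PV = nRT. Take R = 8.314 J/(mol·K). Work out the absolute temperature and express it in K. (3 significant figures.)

From the ideal-gas law: T = PV/(nR).
P = 8.97 bar = 8.970×10^5 Pa; V = 1.39 ft³ = 0.03936 m³; n = 323 mmol = 0.3230 mol; R = 8.314 J/(mol·K).
T = 13147 K

13100 K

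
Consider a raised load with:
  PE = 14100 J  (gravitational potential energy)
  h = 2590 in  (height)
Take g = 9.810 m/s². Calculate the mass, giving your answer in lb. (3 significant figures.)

Rearranging: m = PE/(g·h).
PE = 14100 J; h = 2590 in = 65.79 m; g = 9.810 m/s².
m = 21.85 kg
21.85 kg × (1 lb / 0.4536 kg) = 48.17 lb

48.2 lb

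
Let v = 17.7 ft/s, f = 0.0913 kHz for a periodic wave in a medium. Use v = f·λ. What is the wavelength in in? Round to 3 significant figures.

Solving v = f·λ for λ: λ = v/f.
v = 17.7 ft/s = 5.395 m/s; f = 0.0913 kHz = 91.30 Hz.
λ = 0.05909 m
0.05909 m × (1 in / 0.02540 m) = 2.326 in

2.33 in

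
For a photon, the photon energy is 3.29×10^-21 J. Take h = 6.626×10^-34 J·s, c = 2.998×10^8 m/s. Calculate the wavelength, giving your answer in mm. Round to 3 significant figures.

Rearranging: λ = hc/E.
E = 3.29×10^-21 J; h = 6.626×10^-34 J·s; c = 2.998×10^8 m/s.
λ = 6.038×10^-5 m
6.038×10^-5 m × (1 mm / 0.001000 m) = 0.06038 mm

0.0604 mm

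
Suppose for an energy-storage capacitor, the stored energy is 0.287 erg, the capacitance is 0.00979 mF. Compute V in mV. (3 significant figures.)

76.6 mV

Rearranging E = ½C·V² for V: V = √(2E/C).
E = 0.287 erg = 2.870×10^-8 J; C = 0.00979 mF = 9.790×10^-6 F.
V = 0.07657 V
0.07657 V × (1 mV / 0.001000 V) = 76.57 mV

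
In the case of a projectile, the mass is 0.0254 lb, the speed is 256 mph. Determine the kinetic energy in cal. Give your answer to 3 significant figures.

18.0 cal

Directly: KE = ½mv².
m = 0.0254 lb = 0.01152 kg; v = 256 mph = 114.4 m/s.
KE = 75.45 J
75.45 J × (1 cal / 4.184 J) = 18.03 cal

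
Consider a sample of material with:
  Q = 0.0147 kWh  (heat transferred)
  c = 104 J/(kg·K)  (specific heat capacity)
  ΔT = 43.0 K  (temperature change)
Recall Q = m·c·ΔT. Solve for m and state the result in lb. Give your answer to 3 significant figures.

Rearranging Q = m·c·ΔT for m: m = Q/(c·ΔT).
Q = 0.0147 kWh = 52920 J; c = 104 J/(kg·K); ΔT = 43.0 K.
m = 11.83 kg
11.83 kg × (1 lb / 0.4536 kg) = 26.09 lb

26.1 lb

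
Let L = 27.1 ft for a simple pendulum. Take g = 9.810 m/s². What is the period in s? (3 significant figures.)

Directly: T = 2π√(L/g).
L = 27.1 ft = 8.260 m; g = 9.810 m/s².
T = 5.766 s

5.77 s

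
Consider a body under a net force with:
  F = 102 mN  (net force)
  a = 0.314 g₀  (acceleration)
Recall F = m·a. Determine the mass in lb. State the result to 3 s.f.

0.0730 lb

Solving F = m·a for m: m = F/a.
F = 102 mN = 0.1020 N; a = 0.314 g₀ = 3.079 m/s².
m = 0.03312 kg
0.03312 kg × (1 lb / 0.4536 kg) = 0.07303 lb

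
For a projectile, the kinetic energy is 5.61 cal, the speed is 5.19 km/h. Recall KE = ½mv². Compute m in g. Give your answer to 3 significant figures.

Solving KE = ½mv² for m: m = 2·KE/v².
KE = 5.61 cal = 23.47 J; v = 5.19 km/h = 1.442 m/s.
m = 22.59 kg
22.59 kg × (1 g / 0.001000 kg) = 22587 g

22600 g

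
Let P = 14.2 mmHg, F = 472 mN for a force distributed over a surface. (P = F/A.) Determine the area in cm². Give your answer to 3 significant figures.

2.49 cm²

Solving P = F/A for A: A = F/P.
P = 14.2 mmHg = 1893 Pa; F = 472 mN = 0.4720 N.
A = 2.493×10^-4 m²
2.493×10^-4 m² × (1 cm² / 1.000×10^-4 m²) = 2.493 cm²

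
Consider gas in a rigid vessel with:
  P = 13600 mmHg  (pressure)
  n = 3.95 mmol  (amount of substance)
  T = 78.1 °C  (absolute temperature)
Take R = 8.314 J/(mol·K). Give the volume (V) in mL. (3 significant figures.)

From the ideal-gas law: V = nRT/P.
P = 13600 mmHg = 1.813×10^6 Pa; n = 3.95 mmol = 0.003950 mol; T = 78.1 °C = 351.2 K; R = 8.314 J/(mol·K).
V = 6.362×10^-6 m³
6.362×10^-6 m³ × (1 mL / 1.000×10^-6 m³) = 6.362 mL

6.36 mL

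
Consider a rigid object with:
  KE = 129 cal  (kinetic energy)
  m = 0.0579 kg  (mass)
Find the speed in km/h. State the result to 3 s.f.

Solving KE = ½mv² for v: v = √(2·KE/m).
KE = 129 cal = 539.7 J; m = 0.0579 kg.
v = 136.5 m/s
136.5 m/s × (1 km/h / 0.2778 m/s) = 491.6 km/h

492 km/h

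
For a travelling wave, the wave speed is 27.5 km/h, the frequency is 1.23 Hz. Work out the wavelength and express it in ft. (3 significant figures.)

20.4 ft

Rearranging: λ = v/f.
v = 27.5 km/h = 7.639 m/s; f = 1.23 Hz.
λ = 6.210 m
6.210 m × (1 ft / 0.3048 m) = 20.38 ft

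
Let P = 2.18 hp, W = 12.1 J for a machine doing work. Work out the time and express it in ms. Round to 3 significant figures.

Solving P = W/t for t: t = W/P.
P = 2.18 hp = 1626 W; W = 12.1 J.
t = 0.007443 s
0.007443 s × (1 ms / 0.001000 s) = 7.443 ms

7.44 ms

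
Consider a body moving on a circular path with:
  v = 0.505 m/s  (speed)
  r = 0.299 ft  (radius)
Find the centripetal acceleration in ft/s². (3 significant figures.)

9.18 ft/s²

Directly: a = v²/r.
v = 0.505 m/s; r = 0.299 ft = 0.09114 m.
a = 2.798 m/s²
2.798 m/s² × (1 ft/s² / 0.3048 m/s²) = 9.181 ft/s²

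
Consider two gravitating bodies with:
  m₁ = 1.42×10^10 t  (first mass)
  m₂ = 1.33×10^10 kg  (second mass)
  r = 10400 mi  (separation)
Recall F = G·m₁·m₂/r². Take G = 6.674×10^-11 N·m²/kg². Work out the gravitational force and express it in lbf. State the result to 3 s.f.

From Newton's law of gravitation: F = Gm₁m₂/r².
m₁ = 1.42×10^10 t = 1.420×10^13 kg; m₂ = 1.33×10^10 kg; r = 10400 mi = 1.674×10^7 m; G = 6.674×10^-11 N·m²/kg².
F = 0.04499 N
0.04499 N × (1 lbf / 4.448 N) = 0.01012 lbf

0.0101 lbf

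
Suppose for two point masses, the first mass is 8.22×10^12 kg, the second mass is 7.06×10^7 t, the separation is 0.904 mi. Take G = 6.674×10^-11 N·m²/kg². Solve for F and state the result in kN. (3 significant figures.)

18300 kN

Directly: F = Gm₁m₂/r².
m₁ = 8.22×10^12 kg; m₂ = 7.06×10^7 t = 7.060×10^10 kg; r = 0.904 mi = 1455 m; G = 6.674×10^-11 N·m²/kg².
F = 1.830×10^7 N
1.830×10^7 N × (1 kN / 1000 N) = 18299 kN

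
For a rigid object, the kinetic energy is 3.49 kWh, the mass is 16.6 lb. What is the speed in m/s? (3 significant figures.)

1830 m/s

Rearranging KE = ½mv² for v: v = √(2·KE/m).
KE = 3.49 kWh = 1.256×10^7 J; m = 16.6 lb = 7.530 kg.
v = 1827 m/s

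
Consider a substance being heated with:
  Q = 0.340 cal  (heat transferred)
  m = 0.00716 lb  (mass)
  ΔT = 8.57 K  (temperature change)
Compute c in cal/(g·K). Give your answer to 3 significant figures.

0.0122 cal/(g·K)

Solving Q = m·c·ΔT for c: c = Q/(m·ΔT).
Q = 0.340 cal = 1.423 J; m = 0.00716 lb = 0.003248 kg; ΔT = 8.57 K.
c = 51.11 J/(kg·K)
51.11 J/(kg·K) × (1 cal/(g·K) / 4184 J/(kg·K)) = 0.01222 cal/(g·K)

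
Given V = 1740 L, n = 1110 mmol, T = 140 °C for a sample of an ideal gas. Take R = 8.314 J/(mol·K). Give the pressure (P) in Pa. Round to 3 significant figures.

From the ideal-gas law: P = nRT/V.
V = 1740 L = 1.740 m³; n = 1110 mmol = 1.110 mol; T = 140 °C = 413.1 K; R = 8.314 J/(mol·K).
P = 2191 Pa

2190 Pa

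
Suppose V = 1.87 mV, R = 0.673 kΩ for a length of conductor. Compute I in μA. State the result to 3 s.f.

2.78 μA

From Ohm's law: I = V/R.
V = 1.87 mV = 0.001870 V; R = 0.673 kΩ = 673.0 Ω.
I = 2.779×10^-6 A
2.779×10^-6 A × (1 μA / 1.000×10^-6 A) = 2.779 μA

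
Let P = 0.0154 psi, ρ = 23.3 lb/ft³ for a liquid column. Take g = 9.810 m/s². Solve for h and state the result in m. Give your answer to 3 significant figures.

0.0290 m

Rearranging P = ρ·g·h for h: h = P/(ρ·g).
P = 0.0154 psi = 106.2 Pa; ρ = 23.3 lb/ft³ = 373.2 kg/m³; g = 9.810 m/s².
h = 0.02900 m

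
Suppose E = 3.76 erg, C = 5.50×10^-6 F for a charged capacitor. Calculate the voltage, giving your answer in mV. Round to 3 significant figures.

370 mV

Rearranging E = ½C·V² for V: V = √(2E/C).
E = 3.76 erg = 3.760×10^-7 J; C = 5.50×10^-6 F.
V = 0.3698 V  (the unit combination reduces to kg·m²/(A·s³) = V)
0.3698 V × (1 mV / 0.001000 V) = 369.8 mV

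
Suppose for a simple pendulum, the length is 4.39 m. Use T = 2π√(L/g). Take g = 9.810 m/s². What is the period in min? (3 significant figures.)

0.0701 min

Directly: T = 2π√(L/g).
L = 4.39 m; g = 9.810 m/s².
T = 4.203 s
4.203 s × (1 min / 60.00 s) = 0.07005 min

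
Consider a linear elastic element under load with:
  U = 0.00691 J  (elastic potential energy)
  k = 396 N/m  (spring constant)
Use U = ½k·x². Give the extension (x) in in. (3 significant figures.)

Rearranging: x = √(2U/k).
U = 0.00691 J; k = 396 N/m.
x = 0.005908 m
0.005908 m × (1 in / 0.02540 m) = 0.2326 in

0.233 in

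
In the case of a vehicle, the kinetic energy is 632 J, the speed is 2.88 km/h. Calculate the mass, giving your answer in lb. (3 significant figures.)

Solving KE = ½mv² for m: m = 2·KE/v².
KE = 632 J; v = 2.88 km/h = 0.8000 m/s.
m = 1975 kg
1975 kg × (1 lb / 0.4536 kg) = 4354 lb

4350 lb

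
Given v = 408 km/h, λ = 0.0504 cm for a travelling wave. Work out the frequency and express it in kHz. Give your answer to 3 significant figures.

225 kHz

Rearranging v = f·λ for f: f = v/λ.
v = 408 km/h = 113.3 m/s; λ = 0.0504 cm = 5.040×10^-4 m.
f = 2.249×10^5 Hz
2.249×10^5 Hz × (1 kHz / 1000 Hz) = 224.9 kHz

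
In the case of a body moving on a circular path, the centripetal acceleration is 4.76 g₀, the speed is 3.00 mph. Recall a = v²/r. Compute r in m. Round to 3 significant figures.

Solving a = v²/r for r: r = v²/a.
a = 4.76 g₀ = 46.68 m/s²; v = 3.00 mph = 1.341 m/s.
r = 0.03853 m

0.0385 m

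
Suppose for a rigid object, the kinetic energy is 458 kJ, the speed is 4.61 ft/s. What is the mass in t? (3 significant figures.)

Rearranging KE = ½mv² for m: m = 2·KE/v².
KE = 458 kJ = 4.580×10^5 J; v = 4.61 ft/s = 1.405 m/s.
m = 4.639×10^5 kg
4.639×10^5 kg × (1 t / 1000 kg) = 463.9 t

464 t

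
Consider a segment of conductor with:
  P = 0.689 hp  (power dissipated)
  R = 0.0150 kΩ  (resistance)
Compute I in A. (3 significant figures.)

5.85 A

Solving P = I²R for I: I = √(P/R).
P = 0.689 hp = 513.8 W; R = 0.0150 kΩ = 15.00 Ω.
I = 5.853 A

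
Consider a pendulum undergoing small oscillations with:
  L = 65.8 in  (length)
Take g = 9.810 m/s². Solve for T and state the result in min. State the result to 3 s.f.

Directly: T = 2π√(L/g).
L = 65.8 in = 1.671 m; g = 9.810 m/s².
T = 2.593 s
2.593 s × (1 min / 60.00 s) = 0.04322 min

0.0432 min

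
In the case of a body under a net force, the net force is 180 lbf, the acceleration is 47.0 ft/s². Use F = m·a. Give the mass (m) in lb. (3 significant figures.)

123 lb

Rearranging: m = F/a.
F = 180 lbf = 800.7 N; a = 47.0 ft/s² = 14.33 m/s².
m = 55.89 kg
55.89 kg × (1 lb / 0.4536 kg) = 123.2 lb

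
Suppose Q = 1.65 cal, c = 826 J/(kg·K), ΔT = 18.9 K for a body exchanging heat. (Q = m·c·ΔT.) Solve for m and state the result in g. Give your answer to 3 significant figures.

0.442 g

Rearranging Q = m·c·ΔT for m: m = Q/(c·ΔT).
Q = 1.65 cal = 6.904 J; c = 826 J/(kg·K); ΔT = 18.9 K.
m = 4.422×10^-4 kg
4.422×10^-4 kg × (1 g / 0.001000 kg) = 0.4422 g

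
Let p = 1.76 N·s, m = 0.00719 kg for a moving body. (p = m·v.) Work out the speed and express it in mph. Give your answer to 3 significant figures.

548 mph

Solving p = m·v for v: v = p/m.
p = 1.76 N·s = 1.760 kg·m/s; m = 0.00719 kg.
v = 244.8 m/s
244.8 m/s × (1 mph / 0.4470 m/s) = 547.6 mph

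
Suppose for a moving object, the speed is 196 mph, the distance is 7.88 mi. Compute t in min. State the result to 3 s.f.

Rearranging v = d/t for t: t = d/v.
v = 196 mph = 87.62 m/s; d = 7.88 mi = 12682 m.
t = 144.7 s
144.7 s × (1 min / 60.00 s) = 2.412 min

2.41 min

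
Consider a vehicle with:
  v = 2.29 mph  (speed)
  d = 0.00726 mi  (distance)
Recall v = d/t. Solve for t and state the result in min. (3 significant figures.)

Solving v = d/t for t: t = d/v.
v = 2.29 mph = 1.024 m/s; d = 0.00726 mi = 11.68 m.
t = 11.41 s
11.41 s × (1 min / 60.00 s) = 0.1902 min

0.190 min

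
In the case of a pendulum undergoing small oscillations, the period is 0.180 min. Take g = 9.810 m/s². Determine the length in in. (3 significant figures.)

1140 in

Rearranging T = 2π√(L/g) for L: L = g·(T/2π)².
T = 0.180 min = 10.80 s; g = 9.810 m/s².
L = 28.98 m
28.98 m × (1 in / 0.02540 m) = 1141 in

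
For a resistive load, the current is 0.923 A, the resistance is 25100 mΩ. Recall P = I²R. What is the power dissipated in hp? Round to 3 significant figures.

P is given directly by: P = I²R.
I = 0.923 A; R = 25100 mΩ = 25.10 Ω.
P = 21.38 W
21.38 W × (1 hp / 745.7 W) = 0.02868 hp

0.0287 hp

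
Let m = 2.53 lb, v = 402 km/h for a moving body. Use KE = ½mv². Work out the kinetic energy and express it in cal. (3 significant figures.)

Directly: KE = ½mv².
m = 2.53 lb = 1.148 kg; v = 402 km/h = 111.7 m/s.
KE = 7155 J  (the unit combination reduces to kg·m²/s² = J)
7155 J × (1 cal / 4.184 J) = 1710 cal

1710 cal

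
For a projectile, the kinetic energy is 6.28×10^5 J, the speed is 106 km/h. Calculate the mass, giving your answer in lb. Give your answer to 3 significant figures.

3190 lb

Rearranging KE = ½mv² for m: m = 2·KE/v².
KE = 6.28×10^5 J; v = 106 km/h = 29.44 m/s.
m = 1449 kg
1449 kg × (1 lb / 0.4536 kg) = 3194 lb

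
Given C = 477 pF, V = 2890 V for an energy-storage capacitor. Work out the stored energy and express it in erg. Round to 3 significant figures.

19900 erg

Directly: E = ½CV².
C = 477 pF = 4.770×10^-10 F; V = 2890 V.
E = 0.001992 J  (the unit combination reduces to kg·m²/s² = J)
0.001992 J × (1 erg / 1.000×10^-7 J) = 19920 erg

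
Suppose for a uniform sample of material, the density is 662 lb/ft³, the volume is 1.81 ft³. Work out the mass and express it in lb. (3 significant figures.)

Rearranging: m = ρV.
ρ = 662 lb/ft³ = 10604 kg/m³; V = 1.81 ft³ = 0.05125 m³.
m = 543.5 kg
543.5 kg × (1 lb / 0.4536 kg) = 1198 lb

1200 lb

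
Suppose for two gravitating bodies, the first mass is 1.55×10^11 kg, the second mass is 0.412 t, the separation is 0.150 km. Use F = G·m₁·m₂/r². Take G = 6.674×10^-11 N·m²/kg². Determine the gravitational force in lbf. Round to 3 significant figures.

Directly: F = Gm₁m₂/r².
m₁ = 1.55×10^11 kg; m₂ = 0.412 t = 412.0 kg; r = 0.150 km = 150.0 m; G = 6.674×10^-11 N·m²/kg².
F = 0.1894 N  (the unit combination reduces to kg·m/s² = N)
0.1894 N × (1 lbf / 4.448 N) = 0.04258 lbf

0.0426 lbf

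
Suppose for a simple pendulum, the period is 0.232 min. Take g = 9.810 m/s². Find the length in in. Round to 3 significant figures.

Solving T = 2π√(L/g) for L: L = g·(T/2π)².
T = 0.232 min = 13.92 s; g = 9.810 m/s².
L = 48.15 m
48.15 m × (1 in / 0.02540 m) = 1896 in

1900 in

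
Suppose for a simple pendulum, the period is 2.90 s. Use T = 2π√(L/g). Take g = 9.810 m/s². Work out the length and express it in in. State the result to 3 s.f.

82.3 in

Rearranging T = 2π√(L/g) for L: L = g·(T/2π)².
T = 2.90 s; g = 9.810 m/s².
L = 2.090 m
2.090 m × (1 in / 0.02540 m) = 82.28 in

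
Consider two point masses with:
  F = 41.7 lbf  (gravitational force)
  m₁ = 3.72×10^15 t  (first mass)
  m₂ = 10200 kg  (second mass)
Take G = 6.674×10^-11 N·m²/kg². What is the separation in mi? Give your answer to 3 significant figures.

Rearranging: r = √(G·m₁m₂/F).
F = 41.7 lbf = 185.5 N; m₁ = 3.72×10^15 t = 3.720×10^18 kg; m₂ = 10200 kg; G = 6.674×10^-11 N·m²/kg².
r = 1.168×10^5 m
1.168×10^5 m × (1 mi / 1609 m) = 72.60 mi

72.6 mi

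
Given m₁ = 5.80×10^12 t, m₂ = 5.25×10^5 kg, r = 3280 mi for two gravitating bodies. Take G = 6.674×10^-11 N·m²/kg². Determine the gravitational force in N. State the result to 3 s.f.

0.00729 N

From Newton's law of gravitation: F = Gm₁m₂/r².
m₁ = 5.80×10^12 t = 5.800×10^15 kg; m₂ = 5.25×10^5 kg; r = 3280 mi = 5.279×10^6 m; G = 6.674×10^-11 N·m²/kg².
F = 0.007293 N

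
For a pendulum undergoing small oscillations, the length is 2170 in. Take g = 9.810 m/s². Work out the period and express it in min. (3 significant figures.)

Directly: T = 2π√(L/g).
L = 2170 in = 55.12 m; g = 9.810 m/s².
T = 14.89 s
14.89 s × (1 min / 60.00 s) = 0.2482 min

0.248 min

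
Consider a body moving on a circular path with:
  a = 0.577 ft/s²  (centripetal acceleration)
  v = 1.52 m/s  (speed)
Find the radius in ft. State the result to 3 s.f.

43.1 ft

Rearranging: r = v²/a.
a = 0.577 ft/s² = 0.1759 m/s²; v = 1.52 m/s.
r = 13.14 m
13.14 m × (1 ft / 0.3048 m) = 43.10 ft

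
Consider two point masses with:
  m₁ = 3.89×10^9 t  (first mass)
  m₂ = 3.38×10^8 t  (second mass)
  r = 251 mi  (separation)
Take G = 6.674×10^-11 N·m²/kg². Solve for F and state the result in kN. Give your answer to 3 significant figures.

0.538 kN

From Newton's law of gravitation: F = Gm₁m₂/r².
m₁ = 3.89×10^9 t = 3.890×10^12 kg; m₂ = 3.38×10^8 t = 3.380×10^11 kg; r = 251 mi = 4.039×10^5 m; G = 6.674×10^-11 N·m²/kg².
F = 537.8 N
537.8 N × (1 kN / 1000 N) = 0.5378 kN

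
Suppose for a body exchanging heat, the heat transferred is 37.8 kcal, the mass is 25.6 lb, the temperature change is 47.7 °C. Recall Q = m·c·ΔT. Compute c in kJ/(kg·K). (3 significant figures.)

Rearranging Q = m·c·ΔT for c: c = Q/(m·ΔT).
Q = 37.8 kcal = 1.582×10^5 J; m = 25.6 lb = 11.61 kg; ΔT = 47.7 °C = 47.70 K.
c = 285.5 J/(kg·K)
285.5 J/(kg·K) × (1 kJ/(kg·K) / 1000 J/(kg·K)) = 0.2855 kJ/(kg·K)

0.286 kJ/(kg·K)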